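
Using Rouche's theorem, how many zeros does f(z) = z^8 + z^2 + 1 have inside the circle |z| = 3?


Step 1: On |z| = 3 the three terms have sizes |z^8| = 3^8 = 6561, |z^2| = 3^2 = 9, |1| = 1
Step 2: The dominant term is g(z) = z^8; let h(z) = z^2 + 1 so f = g + h
Step 3: On |z| = 3: |g| = 6561 and |h| <= 9 + 1 = 10
Step 4: Since 6561 > 10, |h| < |g| on |z| = 3, so by Rouche f has the same number of zeros as g inside |z| < 3
Step 5: g(z) = z^8 has 8 zeros (all at the origin) inside |z| < 3. Answer = 8

8


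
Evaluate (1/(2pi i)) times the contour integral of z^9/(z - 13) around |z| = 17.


Step 1: f(z) = z^9, a = 13 is inside |z| = 17
Step 2: By Cauchy integral formula: (1/(2pi*i)) * integral = f(a)
Step 3: f(13) = 13^9 = 10604499373

10604499373


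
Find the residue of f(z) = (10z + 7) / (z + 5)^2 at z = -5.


Step 1: Pole of order 2 at z = -5
Step 2: Res = lim d/dz [(z + 5)^2 * f(z)] as z -> -5
Step 3: (z + 5)^2 * f(z) = 10z + 7
Step 4: d/dz[10z + 7] = 10

10


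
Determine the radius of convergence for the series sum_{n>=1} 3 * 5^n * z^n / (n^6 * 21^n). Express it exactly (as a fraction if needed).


Step 1: General term a_n = 3 * 5^n / (n^6 * 21^n)
Step 2: By the root test, |a_n|^(1/n) = 3^(1/n) * 5 / (n^(6/n) * 21) -> 5/21 as n -> infinity (since 3^(1/n) -> 1 and n^(6/n) -> 1)
Step 3: R = 1/lim|a_n|^(1/n) = 21/5

21/5


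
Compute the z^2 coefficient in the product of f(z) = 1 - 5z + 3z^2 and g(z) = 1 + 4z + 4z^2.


Step 1: z^2 term in f*g comes from: (1)*(4z^2) + (-5z)*(4z) + (3z^2)*(1)
Step 2: = 4 - 20 + 3
Step 3: = -13

-13


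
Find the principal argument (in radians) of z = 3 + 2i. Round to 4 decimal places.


Step 1: z = 3 + 2i
Step 2: arg(z) = atan2(2, 3)
Step 3: arg(z) = 0.588

0.588


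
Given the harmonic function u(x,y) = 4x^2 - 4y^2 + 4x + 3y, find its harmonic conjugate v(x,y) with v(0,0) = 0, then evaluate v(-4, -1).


Step 1: v_x = -u_y = 8y - 3
Step 2: v_y = u_x = 8x + 4
Step 3: v = 8xy - 3x + 4y + C
Step 4: v(0,0) = 0 => C = 0
Step 5: v(-4, -1) = 40

40


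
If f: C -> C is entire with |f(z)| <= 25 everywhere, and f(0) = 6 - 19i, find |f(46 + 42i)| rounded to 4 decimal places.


Step 1: By Liouville's theorem, a bounded entire function is constant.
Step 2: f(z) = f(0) = 6 - 19i for all z.
Step 3: |f(w)| = |6 - 19i| = sqrt(36 + 361)
Step 4: = 19.9249

19.9249


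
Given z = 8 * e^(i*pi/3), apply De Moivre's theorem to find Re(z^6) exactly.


Step 1: By De Moivre's theorem, z^6 = 8^6 * e^(i*6*pi/3) = 262144 * (cos(2*pi) + i*sin(2*pi))
Step 2: |z|^6 = 8^6 = 262144
Step 3: Reduce the angle mod 2*pi: 2*pi - 2*pi = 0
Step 4: cos(0) = 1
Step 5: Re(z^6) = 262144 * 1 = 262144

262144


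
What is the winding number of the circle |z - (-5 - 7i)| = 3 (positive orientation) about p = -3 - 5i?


Step 1: Center c = (-5, -7), radius = 3
Step 2: |p - c|^2 = 2^2 + 2^2 = 8
Step 3: r^2 = 9
Step 4: |p-c| < r so winding number = 1

1


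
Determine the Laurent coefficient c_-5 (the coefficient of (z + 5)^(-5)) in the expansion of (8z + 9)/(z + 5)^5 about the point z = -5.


Step 1: Write the numerator in powers of (z + 5): 8z + 9 = 8(z + 5) + (8*(-5) + 9) = 8(z + 5) - 31
Step 2: Divide by (z + 5)^5: f(z) = -31(z + 5)^(-5) + 8(z + 5)^(-4)
Step 3: This finite sum is the Laurent series of f about z = -5.
Step 4: Coefficient of (z + 5)^(-5) = 8*(-5) + 9 = -31

-31


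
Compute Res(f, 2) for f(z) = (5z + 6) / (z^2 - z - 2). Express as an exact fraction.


Step 1: Q(z) = z^2 - z - 2 = (z - 2)(z + 1)
Step 2: Q'(z) = 2z - 1
Step 3: Q'(2) = 3, P(2) = 16
Step 4: Res = P(2)/Q'(2) = 16/3 = 16/3

16/3


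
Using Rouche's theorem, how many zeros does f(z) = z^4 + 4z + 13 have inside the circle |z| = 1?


Step 1: On |z| = 1 the three terms have sizes |z^4| = 1^4 = 1, |4z| = 4*1 = 4, |13| = 13
Step 2: The dominant term is g(z) = 13; let h(z) = z^4 + 4z so f = g + h
Step 3: On |z| = 1: |g| = 13 and |h| <= 1 + 4 = 5
Step 4: Since 13 > 5, |h| < |g| on |z| = 1, so by Rouche f has the same number of zeros as g inside |z| < 1
Step 5: g(z) = 13 is a nonzero constant with no zeros inside |z| < 1. Answer = 0

0


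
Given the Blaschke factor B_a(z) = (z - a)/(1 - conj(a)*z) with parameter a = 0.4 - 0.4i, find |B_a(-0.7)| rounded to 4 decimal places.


Step 1: Numerator z0 - a = -0.7 - (0.4 - 0.4i) = -1.1 + 0.4i
Step 2: Denominator 1 - conj(a)*z0 = 1 - (0.4 + 0.4i)*(-0.7) = 1.28 + 0.28i
Step 3: |z0 - a|^2 = (-1.1)^2 + 0.4^2 = 1.37; |1 - conj(a)*z0|^2 = 1.28^2 + 0.28^2 = 1.7168
Step 4: |B_a(-0.7)| = sqrt(1.37 / 1.7168) = sqrt(0.797996)
Step 5: = 0.8933

0.8933


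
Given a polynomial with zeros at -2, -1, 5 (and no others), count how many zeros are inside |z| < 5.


Step 1: Check each root:
  z = -2: |-2| = 2 < 5
  z = -1: |-1| = 1 < 5
  z = 5: |5| = 5 >= 5
Step 2: Count = 2

2


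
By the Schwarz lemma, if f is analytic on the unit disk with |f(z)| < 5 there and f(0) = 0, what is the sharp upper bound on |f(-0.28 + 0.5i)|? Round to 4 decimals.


Step 1: g = f/5 maps D -> D with g(0) = 0, so by the Schwarz lemma |g(z)| <= |z|, i.e. |f(z)| <= 5|z|; this is sharp (f(z) = 5z).
Step 2: |z0|^2 = (-0.28)^2 + 0.5^2 = 0.3284
Step 3: |z0| = sqrt(0.3284) = 0.573062
Step 4: Best bound = 5 * |z0| = 5 * 0.573062 = 2.8653

2.8653


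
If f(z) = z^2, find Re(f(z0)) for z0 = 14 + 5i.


Step 1: z0 = 14 + 5i
Step 2: z0^2 = 14^2 - 5^2 + 140i
Step 3: real part = 196 - 25 = 171

171


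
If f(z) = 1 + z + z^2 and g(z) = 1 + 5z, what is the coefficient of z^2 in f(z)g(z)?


Step 1: z^2 term in f*g comes from: (1)*(0) + (z)*(5z) + (z^2)*(1)
Step 2: = 0 + 5 + 1
Step 3: = 6

6


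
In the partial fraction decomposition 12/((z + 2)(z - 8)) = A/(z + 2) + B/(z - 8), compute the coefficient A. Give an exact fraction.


Step 1: Multiply both sides by (z + 2) and set z = -2
Step 2: A = 12 / (-2 - 8)
Step 3: A = 12 / (-10)
Step 4: A = -6/5

-6/5


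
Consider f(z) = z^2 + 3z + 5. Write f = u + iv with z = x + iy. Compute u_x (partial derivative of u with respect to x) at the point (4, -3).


Step 1: f(z) = (x+iy)^2 + 3(x+iy) + 5
Step 2: u = (x^2 - y^2) + 3x + 5
Step 3: u_x = 2x + 3
Step 4: At (4, -3): u_x = 8 + 3 = 11

11


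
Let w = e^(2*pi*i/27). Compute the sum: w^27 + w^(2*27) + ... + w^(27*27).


Step 1: The sum sum_{j=1}^{n} w^(k*j) equals n if n | k, else 0.
Step 2: Here n = 27, k = 27
Step 3: Does n divide k? 27 | 27 -> True
Step 4: Sum = 27

27


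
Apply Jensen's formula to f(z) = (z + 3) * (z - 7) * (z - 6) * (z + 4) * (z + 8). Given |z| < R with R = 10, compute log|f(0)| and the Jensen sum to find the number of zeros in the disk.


Jensen's formula: (1/2pi)*integral log|f(Re^it)|dt = log|f(0)| + sum_{|a_k|<R} log(R/|a_k|)
Step 1: f(0) = 3 * (-7) * (-6) * 4 * 8 = 4032
Step 2: log|f(0)| = log|-3| + log|7| + log|6| + log|-4| + log|-8| = 8.302
Step 3: Zeros inside |z| < 10: -3, 7, 6, -4, -8
Step 4: Jensen sum = log(10/3) + log(10/7) + log(10/6) + log(10/4) + log(10/8) = 3.2109
Step 5: n(R) = number of terms in the Jensen sum = count of zeros inside |z| < 10 = 5

5


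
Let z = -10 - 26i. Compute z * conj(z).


Step 1: conj(z) = -10 + 26i
Step 2: z * conj(z) = (-10)^2 + (-26)^2
Step 3: = 100 + 676 = 776

776


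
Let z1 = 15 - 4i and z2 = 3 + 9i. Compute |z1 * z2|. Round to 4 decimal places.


Step 1: |z1| = sqrt(15^2 + (-4)^2) = sqrt(241)
Step 2: |z2| = sqrt(3^2 + 9^2) = sqrt(90)
Step 3: |z1*z2| = |z1|*|z2| = sqrt(241) * sqrt(90) = sqrt(241 * 90) = sqrt(21690)
Step 4: = 147.2753

147.2753


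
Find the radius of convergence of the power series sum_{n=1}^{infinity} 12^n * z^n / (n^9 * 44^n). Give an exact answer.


Step 1: General term a_n = 12^n / (n^9 * 44^n)
Step 2: By the root test, |a_n|^(1/n) = 12 / (n^(9/n) * 44) -> 12/44 as n -> infinity (since n^(9/n) -> 1)
Step 3: R = 1/lim|a_n|^(1/n) = 44/12 = 11/3

11/3


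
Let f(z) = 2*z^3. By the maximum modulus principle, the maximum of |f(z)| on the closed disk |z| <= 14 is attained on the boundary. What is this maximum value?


Step 1: On |z| = 14, |f(z)| = 2 * |z|^3 = 2 * 14^3
Step 2: By maximum modulus principle, maximum is on boundary.
Step 3: Maximum = 2 * 2744 = 5488

5488


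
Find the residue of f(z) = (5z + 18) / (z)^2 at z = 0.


Step 1: Pole of order 2 at z = 0
Step 2: Res = lim d/dz [(z)^2 * f(z)] as z -> 0
Step 3: (z)^2 * f(z) = 5z + 18
Step 4: d/dz[5z + 18] = 5

5


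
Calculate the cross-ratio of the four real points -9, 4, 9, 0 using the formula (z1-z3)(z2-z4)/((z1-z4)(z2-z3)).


Step 1: (z1-z3)(z2-z4) = (-18) * 4 = -72
Step 2: (z1-z4)(z2-z3) = (-9) * (-5) = 45
Step 3: Cross-ratio = -72/45 = -8/5

-8/5


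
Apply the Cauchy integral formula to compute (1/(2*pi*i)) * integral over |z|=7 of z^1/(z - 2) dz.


Step 1: f(z) = z^1, a = 2 is inside |z| = 7
Step 2: By Cauchy integral formula: (1/(2pi*i)) * integral = f(a)
Step 3: f(2) = 2^1 = 2

2


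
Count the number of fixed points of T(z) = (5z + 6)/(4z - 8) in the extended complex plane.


Step 1: Fixed points satisfy T(z) = z
Step 2: 4z^2 - 13z - 6 = 0
Step 3: Discriminant = (-13)^2 - 4*4*(-6) = 265
Step 4: Number of fixed points = 2

2


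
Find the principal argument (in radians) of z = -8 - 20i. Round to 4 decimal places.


Step 1: z = -8 - 20i
Step 2: arg(z) = atan2(-20, -8)
Step 3: arg(z) = -1.9513

-1.9513


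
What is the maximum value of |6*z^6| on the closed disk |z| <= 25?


Step 1: On |z| = 25, |f(z)| = 6 * |z|^6 = 6 * 25^6
Step 2: By maximum modulus principle, maximum is on boundary.
Step 3: Maximum = 6 * 244140625 = 1464843750

1464843750


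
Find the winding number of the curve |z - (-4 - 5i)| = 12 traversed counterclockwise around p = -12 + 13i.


Step 1: Center c = (-4, -5), radius = 12
Step 2: |p - c|^2 = (-8)^2 + 18^2 = 388
Step 3: r^2 = 144
Step 4: |p-c| > r so winding number = 0

0


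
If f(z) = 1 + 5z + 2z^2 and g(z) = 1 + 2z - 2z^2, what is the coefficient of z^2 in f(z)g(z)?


Step 1: z^2 term in f*g comes from: (1)*(-2z^2) + (5z)*(2z) + (2z^2)*(1)
Step 2: = -2 + 10 + 2
Step 3: = 10

10


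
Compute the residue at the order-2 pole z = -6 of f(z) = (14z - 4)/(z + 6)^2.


Step 1: Pole of order 2 at z = -6
Step 2: Res = lim d/dz [(z + 6)^2 * f(z)] as z -> -6
Step 3: (z + 6)^2 * f(z) = 14z - 4
Step 4: d/dz[14z - 4] = 14

14


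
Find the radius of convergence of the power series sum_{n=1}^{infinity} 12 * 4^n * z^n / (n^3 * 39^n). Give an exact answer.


Step 1: General term a_n = 12 * 4^n / (n^3 * 39^n)
Step 2: By the root test, |a_n|^(1/n) = 12^(1/n) * 4 / (n^(3/n) * 39) -> 4/39 as n -> infinity (since 12^(1/n) -> 1 and n^(3/n) -> 1)
Step 3: R = 1/lim|a_n|^(1/n) = 39/4

39/4


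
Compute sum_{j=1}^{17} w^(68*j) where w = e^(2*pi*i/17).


Step 1: The sum sum_{j=1}^{n} w^(k*j) equals n if n | k, else 0.
Step 2: Here n = 17, k = 68
Step 3: Does n divide k? 17 | 68 -> True
Step 4: Sum = 17

17


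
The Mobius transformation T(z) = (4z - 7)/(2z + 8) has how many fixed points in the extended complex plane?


Step 1: Fixed points satisfy T(z) = z
Step 2: 2z^2 + 4z + 7 = 0
Step 3: Discriminant = 4^2 - 4*2*7 = -40
Step 4: Number of fixed points = 2

2


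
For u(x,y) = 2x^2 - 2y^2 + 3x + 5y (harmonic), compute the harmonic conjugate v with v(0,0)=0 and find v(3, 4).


Step 1: v_x = -u_y = 4y - 5
Step 2: v_y = u_x = 4x + 3
Step 3: v = 4xy - 5x + 3y + C
Step 4: v(0,0) = 0 => C = 0
Step 5: v(3, 4) = 45

45


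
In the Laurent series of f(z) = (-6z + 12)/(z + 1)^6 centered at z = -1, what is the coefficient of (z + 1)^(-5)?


Step 1: Write the numerator in powers of (z + 1): -6z + 12 = -6(z + 1) + (-6*(-1) + 12) = -6(z + 1) + 18
Step 2: Divide by (z + 1)^6: f(z) = 18(z + 1)^(-6) - 6(z + 1)^(-5)
Step 3: This finite sum is the Laurent series of f about z = -1.
Step 4: Coefficient of (z + 1)^(-5) = coefficient of (z + 1) in the re-centred numerator = -6

-6


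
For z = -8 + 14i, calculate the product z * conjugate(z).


Step 1: conj(z) = -8 - 14i
Step 2: z * conj(z) = (-8)^2 + 14^2
Step 3: = 64 + 196 = 260

260


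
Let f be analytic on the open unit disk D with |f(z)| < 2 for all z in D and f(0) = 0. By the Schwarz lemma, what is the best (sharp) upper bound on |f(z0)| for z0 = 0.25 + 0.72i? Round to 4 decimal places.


Step 1: g = f/2 maps D -> D with g(0) = 0, so by the Schwarz lemma |g(z)| <= |z|, i.e. |f(z)| <= 2|z|; this is sharp (f(z) = 2z).
Step 2: |z0|^2 = 0.25^2 + 0.72^2 = 0.5809
Step 3: |z0| = sqrt(0.5809) = 0.762168
Step 4: Best bound = 2 * |z0| = 2 * 0.762168 = 1.5243

1.5243


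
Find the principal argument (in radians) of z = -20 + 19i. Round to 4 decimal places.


Step 1: z = -20 + 19i
Step 2: arg(z) = atan2(19, -20)
Step 3: arg(z) = 2.3818

2.3818


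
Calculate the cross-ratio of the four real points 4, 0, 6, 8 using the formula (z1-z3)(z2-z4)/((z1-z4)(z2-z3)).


Step 1: (z1-z3)(z2-z4) = (-2) * (-8) = 16
Step 2: (z1-z4)(z2-z3) = (-4) * (-6) = 24
Step 3: Cross-ratio = 16/24 = 2/3

2/3


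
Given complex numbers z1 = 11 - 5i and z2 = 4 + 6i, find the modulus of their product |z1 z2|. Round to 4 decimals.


Step 1: |z1| = sqrt(11^2 + (-5)^2) = sqrt(146)
Step 2: |z2| = sqrt(4^2 + 6^2) = sqrt(52)
Step 3: |z1*z2| = |z1|*|z2| = sqrt(146) * sqrt(52) = sqrt(146 * 52) = sqrt(7592)
Step 4: = 87.1321

87.1321


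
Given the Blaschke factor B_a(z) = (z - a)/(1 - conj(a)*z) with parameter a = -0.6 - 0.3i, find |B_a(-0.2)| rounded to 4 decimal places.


Step 1: Numerator z0 - a = -0.2 - (-0.6 - 0.3i) = 0.4 + 0.3i
Step 2: Denominator 1 - conj(a)*z0 = 1 - (-0.6 + 0.3i)*(-0.2) = 0.88 + 0.06i
Step 3: |z0 - a|^2 = 0.4^2 + 0.3^2 = 0.25; |1 - conj(a)*z0|^2 = 0.88^2 + 0.06^2 = 0.778
Step 4: |B_a(-0.2)| = sqrt(0.25 / 0.778) = sqrt(0.321337)
Step 5: = 0.5669

0.5669


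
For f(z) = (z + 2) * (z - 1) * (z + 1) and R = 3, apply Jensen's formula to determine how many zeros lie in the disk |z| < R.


Jensen's formula: (1/2pi)*integral log|f(Re^it)|dt = log|f(0)| + sum_{|a_k|<R} log(R/|a_k|)
Step 1: f(0) = 2 * (-1) * 1 = -2
Step 2: log|f(0)| = log|-2| + log|1| + log|-1| = 0.6931
Step 3: Zeros inside |z| < 3: -2, 1, -1
Step 4: Jensen sum = log(3/2) + log(3/1) + log(3/1) = 2.6027
Step 5: n(R) = number of terms in the Jensen sum = count of zeros inside |z| < 3 = 3

3


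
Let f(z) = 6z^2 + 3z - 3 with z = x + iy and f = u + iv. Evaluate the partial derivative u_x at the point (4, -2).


Step 1: f(z) = 6(x+iy)^2 + 3(x+iy) - 3
Step 2: u = 6(x^2 - y^2) + 3x - 3
Step 3: u_x = 12x + 3
Step 4: At (4, -2): u_x = 48 + 3 = 51

51


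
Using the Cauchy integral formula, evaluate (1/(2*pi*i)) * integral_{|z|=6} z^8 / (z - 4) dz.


Step 1: f(z) = z^8, a = 4 is inside |z| = 6
Step 2: By Cauchy integral formula: (1/(2pi*i)) * integral = f(a)
Step 3: f(4) = 4^8 = 65536

65536


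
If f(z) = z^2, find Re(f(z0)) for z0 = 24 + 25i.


Step 1: z0 = 24 + 25i
Step 2: z0^2 = 24^2 - 25^2 + 1200i
Step 3: real part = 576 - 625 = -49

-49


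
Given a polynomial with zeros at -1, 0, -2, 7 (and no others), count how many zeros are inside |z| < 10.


Step 1: Check each root:
  z = -1: |-1| = 1 < 10
  z = 0: |0| = 0 < 10
  z = -2: |-2| = 2 < 10
  z = 7: |7| = 7 < 10
Step 2: Count = 4

4


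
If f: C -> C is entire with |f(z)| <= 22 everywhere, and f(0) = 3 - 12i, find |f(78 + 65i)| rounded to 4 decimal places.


Step 1: By Liouville's theorem, a bounded entire function is constant.
Step 2: f(z) = f(0) = 3 - 12i for all z.
Step 3: |f(w)| = |3 - 12i| = sqrt(9 + 144)
Step 4: = 12.3693

12.3693


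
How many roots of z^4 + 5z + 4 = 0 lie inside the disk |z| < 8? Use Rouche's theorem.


Step 1: On |z| = 8 the three terms have sizes |z^4| = 8^4 = 4096, |5z| = 5*8 = 40, |4| = 4
Step 2: The dominant term is g(z) = z^4; let h(z) = 5z + 4 so f = g + h
Step 3: On |z| = 8: |g| = 4096 and |h| <= 40 + 4 = 44
Step 4: Since 4096 > 44, |h| < |g| on |z| = 8, so by Rouche f has the same number of zeros as g inside |z| < 8
Step 5: g(z) = z^4 has 4 zeros (all at the origin) inside |z| < 8. Answer = 4

4


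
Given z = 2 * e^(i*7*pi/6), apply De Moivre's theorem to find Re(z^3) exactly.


Step 1: By De Moivre's theorem, z^3 = 2^3 * e^(i*3*7*pi/6) = 8 * (cos(7*pi/2) + i*sin(7*pi/2))
Step 2: |z|^3 = 2^3 = 8
Step 3: Reduce the angle mod 2*pi: 7*pi/2 - 2*pi = 3*pi/2
Step 4: cos(3*pi/2) = 0
Step 5: Re(z^3) = 8 * 0 = 0

0


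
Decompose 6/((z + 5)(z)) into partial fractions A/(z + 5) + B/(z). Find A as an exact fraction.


Step 1: Multiply both sides by (z + 5) and set z = -5
Step 2: A = 6 / (-5 - 0)
Step 3: A = 6 / (-5)
Step 4: A = -6/5

-6/5


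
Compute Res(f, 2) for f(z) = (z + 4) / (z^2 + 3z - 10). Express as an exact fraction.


Step 1: Q(z) = z^2 + 3z - 10 = (z - 2)(z + 5)
Step 2: Q'(z) = 2z + 3
Step 3: Q'(2) = 7, P(2) = 6
Step 4: Res = P(2)/Q'(2) = 6/7 = 6/7

6/7


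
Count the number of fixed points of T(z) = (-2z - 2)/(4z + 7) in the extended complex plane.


Step 1: Fixed points satisfy T(z) = z
Step 2: 4z^2 + 9z + 2 = 0
Step 3: Discriminant = 9^2 - 4*4*2 = 49
Step 4: Number of fixed points = 2

2


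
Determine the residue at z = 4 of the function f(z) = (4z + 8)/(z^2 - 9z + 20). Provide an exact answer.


Step 1: Q(z) = z^2 - 9z + 20 = (z - 4)(z - 5)
Step 2: Q'(z) = 2z - 9
Step 3: Q'(4) = -1, P(4) = 24
Step 4: Res = P(4)/Q'(4) = 24/(-1) = -24

-24


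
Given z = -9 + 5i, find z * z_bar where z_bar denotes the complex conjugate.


Step 1: conj(z) = -9 - 5i
Step 2: z * conj(z) = (-9)^2 + 5^2
Step 3: = 81 + 25 = 106

106


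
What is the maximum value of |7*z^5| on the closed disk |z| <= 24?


Step 1: On |z| = 24, |f(z)| = 7 * |z|^5 = 7 * 24^5
Step 2: By maximum modulus principle, maximum is on boundary.
Step 3: Maximum = 7 * 7962624 = 55738368

55738368


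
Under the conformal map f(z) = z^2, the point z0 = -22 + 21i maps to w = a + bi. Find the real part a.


Step 1: z0 = -22 + 21i
Step 2: z0^2 = (-22)^2 - 21^2 - 924i
Step 3: real part = 484 - 441 = 43

43


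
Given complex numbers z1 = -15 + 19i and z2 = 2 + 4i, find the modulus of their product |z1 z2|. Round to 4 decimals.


Step 1: |z1| = sqrt((-15)^2 + 19^2) = sqrt(586)
Step 2: |z2| = sqrt(2^2 + 4^2) = sqrt(20)
Step 3: |z1*z2| = |z1|*|z2| = sqrt(586) * sqrt(20) = sqrt(586 * 20) = sqrt(11720)
Step 4: = 108.2589

108.2589


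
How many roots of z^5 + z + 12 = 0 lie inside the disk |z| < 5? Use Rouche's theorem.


Step 1: On |z| = 5 the three terms have sizes |z^5| = 5^5 = 3125, |z| = 5, |12| = 12
Step 2: The dominant term is g(z) = z^5; let h(z) = z + 12 so f = g + h
Step 3: On |z| = 5: |g| = 3125 and |h| <= 5 + 12 = 17
Step 4: Since 3125 > 17, |h| < |g| on |z| = 5, so by Rouche f has the same number of zeros as g inside |z| < 5
Step 5: g(z) = z^5 has 5 zeros (all at the origin) inside |z| < 5. Answer = 5

5


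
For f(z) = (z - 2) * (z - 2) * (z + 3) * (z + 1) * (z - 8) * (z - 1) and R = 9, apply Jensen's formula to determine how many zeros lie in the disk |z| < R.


Jensen's formula: (1/2pi)*integral log|f(Re^it)|dt = log|f(0)| + sum_{|a_k|<R} log(R/|a_k|)
Step 1: f(0) = (-2) * (-2) * 3 * 1 * (-8) * (-1) = 96
Step 2: log|f(0)| = log|2| + log|2| + log|-3| + log|-1| + log|8| + log|1| = 4.5643
Step 3: Zeros inside |z| < 9: 2, 2, -3, -1, 8, 1
Step 4: Jensen sum = log(9/2) + log(9/2) + log(9/3) + log(9/1) + log(9/8) + log(9/1) = 8.619
Step 5: n(R) = number of terms in the Jensen sum = count of zeros inside |z| < 9 = 6

6


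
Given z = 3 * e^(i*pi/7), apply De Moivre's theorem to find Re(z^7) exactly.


Step 1: By De Moivre's theorem, z^7 = 3^7 * e^(i*7*pi/7) = 2187 * (cos(pi) + i*sin(pi))
Step 2: |z|^7 = 3^7 = 2187
Step 3: The angle pi already lies in [0, 2*pi)
Step 4: cos(pi) = -1
Step 5: Re(z^7) = 2187 * (-1) = -2187

-2187


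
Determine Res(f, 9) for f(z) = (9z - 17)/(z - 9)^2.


Step 1: Pole of order 2 at z = 9
Step 2: Res = lim d/dz [(z - 9)^2 * f(z)] as z -> 9
Step 3: (z - 9)^2 * f(z) = 9z - 17
Step 4: d/dz[9z - 17] = 9

9


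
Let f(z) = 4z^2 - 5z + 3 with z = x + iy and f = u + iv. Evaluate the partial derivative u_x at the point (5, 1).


Step 1: f(z) = 4(x+iy)^2 - 5(x+iy) + 3
Step 2: u = 4(x^2 - y^2) - 5x + 3
Step 3: u_x = 8x - 5
Step 4: At (5, 1): u_x = 40 - 5 = 35

35


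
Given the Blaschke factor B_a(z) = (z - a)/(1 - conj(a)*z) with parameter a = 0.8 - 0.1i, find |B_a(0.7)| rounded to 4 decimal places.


Step 1: Numerator z0 - a = 0.7 - (0.8 - 0.1i) = -0.1 + 0.1i
Step 2: Denominator 1 - conj(a)*z0 = 1 - (0.8 + 0.1i)*0.7 = 0.44 - 0.07i
Step 3: |z0 - a|^2 = (-0.1)^2 + 0.1^2 = 0.02; |1 - conj(a)*z0|^2 = 0.44^2 + (-0.07)^2 = 0.1985
Step 4: |B_a(0.7)| = sqrt(0.02 / 0.1985) = sqrt(0.100756)
Step 5: = 0.3174

0.3174


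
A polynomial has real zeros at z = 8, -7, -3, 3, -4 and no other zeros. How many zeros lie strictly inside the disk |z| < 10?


Step 1: Check each root:
  z = 8: |8| = 8 < 10
  z = -7: |-7| = 7 < 10
  z = -3: |-3| = 3 < 10
  z = 3: |3| = 3 < 10
  z = -4: |-4| = 4 < 10
Step 2: Count = 5

5


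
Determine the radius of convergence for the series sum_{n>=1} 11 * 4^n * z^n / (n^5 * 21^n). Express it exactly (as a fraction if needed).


Step 1: General term a_n = 11 * 4^n / (n^5 * 21^n)
Step 2: By the root test, |a_n|^(1/n) = 11^(1/n) * 4 / (n^(5/n) * 21) -> 4/21 as n -> infinity (since 11^(1/n) -> 1 and n^(5/n) -> 1)
Step 3: R = 1/lim|a_n|^(1/n) = 21/4

21/4


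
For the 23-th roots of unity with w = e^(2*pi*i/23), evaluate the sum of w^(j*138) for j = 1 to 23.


Step 1: The sum sum_{j=1}^{n} w^(k*j) equals n if n | k, else 0.
Step 2: Here n = 23, k = 138
Step 3: Does n divide k? 23 | 138 -> True
Step 4: Sum = 23

23


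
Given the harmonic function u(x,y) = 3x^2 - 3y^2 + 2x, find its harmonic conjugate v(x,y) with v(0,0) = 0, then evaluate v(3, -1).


Step 1: v_x = -u_y = 6y + 0
Step 2: v_y = u_x = 6x + 2
Step 3: v = 6xy + 2y + C
Step 4: v(0,0) = 0 => C = 0
Step 5: v(3, -1) = -20

-20


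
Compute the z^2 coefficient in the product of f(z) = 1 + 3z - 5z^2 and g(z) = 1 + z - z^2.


Step 1: z^2 term in f*g comes from: (1)*(-z^2) + (3z)*(z) + (-5z^2)*(1)
Step 2: = -1 + 3 - 5
Step 3: = -3

-3


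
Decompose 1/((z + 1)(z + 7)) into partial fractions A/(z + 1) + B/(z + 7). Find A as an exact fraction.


Step 1: Multiply both sides by (z + 1) and set z = -1
Step 2: A = 1 / (-1 + 7)
Step 3: A = 1 / 6
Step 4: A = 1/6

1/6


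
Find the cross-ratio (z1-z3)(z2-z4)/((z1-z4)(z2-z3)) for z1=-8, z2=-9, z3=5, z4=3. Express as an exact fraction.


Step 1: (z1-z3)(z2-z4) = (-13) * (-12) = 156
Step 2: (z1-z4)(z2-z3) = (-11) * (-14) = 154
Step 3: Cross-ratio = 156/154 = 78/77

78/77


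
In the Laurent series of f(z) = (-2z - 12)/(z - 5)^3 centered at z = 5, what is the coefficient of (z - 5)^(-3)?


Step 1: Write the numerator in powers of (z - 5): -2z - 12 = -2(z - 5) + (-2*5 - 12) = -2(z - 5) - 22
Step 2: Divide by (z - 5)^3: f(z) = -22(z - 5)^(-3) - 2(z - 5)^(-2)
Step 3: This finite sum is the Laurent series of f about z = 5.
Step 4: Coefficient of (z - 5)^(-3) = -2*5 - 12 = -22

-22


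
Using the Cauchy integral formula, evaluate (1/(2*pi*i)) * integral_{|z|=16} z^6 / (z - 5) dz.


Step 1: f(z) = z^6, a = 5 is inside |z| = 16
Step 2: By Cauchy integral formula: (1/(2pi*i)) * integral = f(a)
Step 3: f(5) = 5^6 = 15625

15625


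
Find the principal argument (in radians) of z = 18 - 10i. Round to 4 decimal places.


Step 1: z = 18 - 10i
Step 2: arg(z) = atan2(-10, 18)
Step 3: arg(z) = -0.5071

-0.5071


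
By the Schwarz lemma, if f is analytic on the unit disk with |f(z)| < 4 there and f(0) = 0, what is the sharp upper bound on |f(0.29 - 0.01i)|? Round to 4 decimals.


Step 1: g = f/4 maps D -> D with g(0) = 0, so by the Schwarz lemma |g(z)| <= |z|, i.e. |f(z)| <= 4|z|; this is sharp (f(z) = 4z).
Step 2: |z0|^2 = 0.29^2 + (-0.01)^2 = 0.0842
Step 3: |z0| = sqrt(0.0842) = 0.290172
Step 4: Best bound = 4 * |z0| = 4 * 0.290172 = 1.1607

1.1607


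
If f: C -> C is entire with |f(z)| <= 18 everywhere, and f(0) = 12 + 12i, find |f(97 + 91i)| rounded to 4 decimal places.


Step 1: By Liouville's theorem, a bounded entire function is constant.
Step 2: f(z) = f(0) = 12 + 12i for all z.
Step 3: |f(w)| = |12 + 12i| = sqrt(144 + 144)
Step 4: = 16.9706

16.9706


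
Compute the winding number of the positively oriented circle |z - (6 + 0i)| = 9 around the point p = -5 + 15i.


Step 1: Center c = (6, 0), radius = 9
Step 2: |p - c|^2 = (-11)^2 + 15^2 = 346
Step 3: r^2 = 81
Step 4: |p-c| > r so winding number = 0

0


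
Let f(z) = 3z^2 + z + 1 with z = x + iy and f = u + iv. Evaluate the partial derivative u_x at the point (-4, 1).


Step 1: f(z) = 3(x+iy)^2 + (x+iy) + 1
Step 2: u = 3(x^2 - y^2) + x + 1
Step 3: u_x = 6x + 1
Step 4: At (-4, 1): u_x = -24 + 1 = -23

-23


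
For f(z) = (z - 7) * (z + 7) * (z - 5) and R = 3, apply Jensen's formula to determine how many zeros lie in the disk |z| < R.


Jensen's formula: (1/2pi)*integral log|f(Re^it)|dt = log|f(0)| + sum_{|a_k|<R} log(R/|a_k|)
Step 1: f(0) = (-7) * 7 * (-5) = 245
Step 2: log|f(0)| = log|7| + log|-7| + log|5| = 5.5013
Step 3: Zeros inside |z| < 3: none
Step 4: Jensen sum = (empty sum) = 0
Step 5: n(R) = number of terms in the Jensen sum = count of zeros inside |z| < 3 = 0

0


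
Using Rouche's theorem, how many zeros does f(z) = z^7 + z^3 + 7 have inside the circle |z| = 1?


Step 1: On |z| = 1 the three terms have sizes |z^7| = 1^7 = 1, |z^3| = 1^3 = 1, |7| = 7
Step 2: The dominant term is g(z) = 7; let h(z) = z^7 + z^3 so f = g + h
Step 3: On |z| = 1: |g| = 7 and |h| <= 1 + 1 = 2
Step 4: Since 7 > 2, |h| < |g| on |z| = 1, so by Rouche f has the same number of zeros as g inside |z| < 1
Step 5: g(z) = 7 is a nonzero constant with no zeros inside |z| < 1. Answer = 0

0


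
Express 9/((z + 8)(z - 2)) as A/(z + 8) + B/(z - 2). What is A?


Step 1: Multiply both sides by (z + 8) and set z = -8
Step 2: A = 9 / (-8 - 2)
Step 3: A = 9 / (-10)
Step 4: A = -9/10

-9/10


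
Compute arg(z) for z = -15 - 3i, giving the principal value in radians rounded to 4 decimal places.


Step 1: z = -15 - 3i
Step 2: arg(z) = atan2(-3, -15)
Step 3: arg(z) = -2.9442

-2.9442


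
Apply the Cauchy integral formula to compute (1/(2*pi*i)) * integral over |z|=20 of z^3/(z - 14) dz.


Step 1: f(z) = z^3, a = 14 is inside |z| = 20
Step 2: By Cauchy integral formula: (1/(2pi*i)) * integral = f(a)
Step 3: f(14) = 14^3 = 2744

2744


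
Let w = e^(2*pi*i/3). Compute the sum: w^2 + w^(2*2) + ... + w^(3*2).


Step 1: The sum sum_{j=1}^{n} w^(k*j) equals n if n | k, else 0.
Step 2: Here n = 3, k = 2
Step 3: Does n divide k? 3 | 2 -> False
Step 4: Sum = 0

0


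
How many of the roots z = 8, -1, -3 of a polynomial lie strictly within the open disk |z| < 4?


Step 1: Check each root:
  z = 8: |8| = 8 >= 4
  z = -1: |-1| = 1 < 4
  z = -3: |-3| = 3 < 4
Step 2: Count = 2

2


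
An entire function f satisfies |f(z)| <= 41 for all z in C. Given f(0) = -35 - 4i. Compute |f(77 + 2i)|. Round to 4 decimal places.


Step 1: By Liouville's theorem, a bounded entire function is constant.
Step 2: f(z) = f(0) = -35 - 4i for all z.
Step 3: |f(w)| = |-35 - 4i| = sqrt(1225 + 16)
Step 4: = 35.2278

35.2278


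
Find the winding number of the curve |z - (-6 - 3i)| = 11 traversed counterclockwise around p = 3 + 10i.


Step 1: Center c = (-6, -3), radius = 11
Step 2: |p - c|^2 = 9^2 + 13^2 = 250
Step 3: r^2 = 121
Step 4: |p-c| > r so winding number = 0

0


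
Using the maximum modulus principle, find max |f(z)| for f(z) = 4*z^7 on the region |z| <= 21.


Step 1: On |z| = 21, |f(z)| = 4 * |z|^7 = 4 * 21^7
Step 2: By maximum modulus principle, maximum is on boundary.
Step 3: Maximum = 4 * 1801088541 = 7204354164

7204354164


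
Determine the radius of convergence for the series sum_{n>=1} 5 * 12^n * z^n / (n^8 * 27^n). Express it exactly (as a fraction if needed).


Step 1: General term a_n = 5 * 12^n / (n^8 * 27^n)
Step 2: By the root test, |a_n|^(1/n) = 5^(1/n) * 12 / (n^(8/n) * 27) -> 12/27 as n -> infinity (since 5^(1/n) -> 1 and n^(8/n) -> 1)
Step 3: R = 1/lim|a_n|^(1/n) = 27/12 = 9/4

9/4


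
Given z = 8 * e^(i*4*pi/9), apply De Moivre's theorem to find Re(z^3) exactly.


Step 1: By De Moivre's theorem, z^3 = 8^3 * e^(i*3*4*pi/9) = 512 * (cos(4*pi/3) + i*sin(4*pi/3))
Step 2: |z|^3 = 8^3 = 512
Step 3: The angle 4*pi/3 already lies in [0, 2*pi)
Step 4: cos(4*pi/3) = -1/2
Step 5: Re(z^3) = 512 * (-1/2) = -256

-256


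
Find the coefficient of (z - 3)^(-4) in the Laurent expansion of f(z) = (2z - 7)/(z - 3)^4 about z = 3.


Step 1: Write the numerator in powers of (z - 3): 2z - 7 = 2(z - 3) + (2*3 - 7) = 2(z - 3) - 1
Step 2: Divide by (z - 3)^4: f(z) = -(z - 3)^(-4) + 2(z - 3)^(-3)
Step 3: This finite sum is the Laurent series of f about z = 3.
Step 4: Coefficient of (z - 3)^(-4) = 2*3 - 7 = -1

-1


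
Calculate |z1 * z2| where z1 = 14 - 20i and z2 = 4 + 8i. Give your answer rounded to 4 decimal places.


Step 1: |z1| = sqrt(14^2 + (-20)^2) = sqrt(596)
Step 2: |z2| = sqrt(4^2 + 8^2) = sqrt(80)
Step 3: |z1*z2| = |z1|*|z2| = sqrt(596) * sqrt(80) = sqrt(596 * 80) = sqrt(47680)
Step 4: = 218.3575

218.3575


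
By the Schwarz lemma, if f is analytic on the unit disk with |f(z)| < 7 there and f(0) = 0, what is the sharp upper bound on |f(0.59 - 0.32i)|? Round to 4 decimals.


Step 1: g = f/7 maps D -> D with g(0) = 0, so by the Schwarz lemma |g(z)| <= |z|, i.e. |f(z)| <= 7|z|; this is sharp (f(z) = 7z).
Step 2: |z0|^2 = 0.59^2 + (-0.32)^2 = 0.4505
Step 3: |z0| = sqrt(0.4505) = 0.671193
Step 4: Best bound = 7 * |z0| = 7 * 0.671193 = 4.6984

4.6984


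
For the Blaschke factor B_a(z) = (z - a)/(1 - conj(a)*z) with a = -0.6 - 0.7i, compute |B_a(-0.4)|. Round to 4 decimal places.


Step 1: Numerator z0 - a = -0.4 - (-0.6 - 0.7i) = 0.2 + 0.7i
Step 2: Denominator 1 - conj(a)*z0 = 1 - (-0.6 + 0.7i)*(-0.4) = 0.76 + 0.28i
Step 3: |z0 - a|^2 = 0.2^2 + 0.7^2 = 0.53; |1 - conj(a)*z0|^2 = 0.76^2 + 0.28^2 = 0.656
Step 4: |B_a(-0.4)| = sqrt(0.53 / 0.656) = sqrt(0.807927)
Step 5: = 0.8988

0.8988


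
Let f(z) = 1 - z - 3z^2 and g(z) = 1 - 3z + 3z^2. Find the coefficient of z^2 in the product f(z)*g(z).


Step 1: z^2 term in f*g comes from: (1)*(3z^2) + (-z)*(-3z) + (-3z^2)*(1)
Step 2: = 3 + 3 - 3
Step 3: = 3

3


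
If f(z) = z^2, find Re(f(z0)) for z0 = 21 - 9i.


Step 1: z0 = 21 - 9i
Step 2: z0^2 = 21^2 - (-9)^2 - 378i
Step 3: real part = 441 - 81 = 360

360


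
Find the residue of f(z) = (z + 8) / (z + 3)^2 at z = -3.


Step 1: Pole of order 2 at z = -3
Step 2: Res = lim d/dz [(z + 3)^2 * f(z)] as z -> -3
Step 3: (z + 3)^2 * f(z) = z + 8
Step 4: d/dz[z + 8] = 1

1


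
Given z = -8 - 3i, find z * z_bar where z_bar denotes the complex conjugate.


Step 1: conj(z) = -8 + 3i
Step 2: z * conj(z) = (-8)^2 + (-3)^2
Step 3: = 64 + 9 = 73

73


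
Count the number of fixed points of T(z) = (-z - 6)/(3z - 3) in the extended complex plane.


Step 1: Fixed points satisfy T(z) = z
Step 2: 3z^2 - 2z + 6 = 0
Step 3: Discriminant = (-2)^2 - 4*3*6 = -68
Step 4: Number of fixed points = 2

2


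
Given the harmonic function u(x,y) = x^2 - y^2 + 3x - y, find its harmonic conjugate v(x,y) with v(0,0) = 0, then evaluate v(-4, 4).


Step 1: v_x = -u_y = 2y + 1
Step 2: v_y = u_x = 2x + 3
Step 3: v = 2xy + x + 3y + C
Step 4: v(0,0) = 0 => C = 0
Step 5: v(-4, 4) = -24

-24


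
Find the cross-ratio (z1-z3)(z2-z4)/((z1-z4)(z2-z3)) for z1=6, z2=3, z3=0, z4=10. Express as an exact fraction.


Step 1: (z1-z3)(z2-z4) = 6 * (-7) = -42
Step 2: (z1-z4)(z2-z3) = (-4) * 3 = -12
Step 3: Cross-ratio = 42/12 = 7/2

7/2


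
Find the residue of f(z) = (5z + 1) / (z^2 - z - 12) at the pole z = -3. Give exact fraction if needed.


Step 1: Q(z) = z^2 - z - 12 = (z + 3)(z - 4)
Step 2: Q'(z) = 2z - 1
Step 3: Q'(-3) = -7, P(-3) = -14
Step 4: Res = P(-3)/Q'(-3) = -14/(-7) = 2

2


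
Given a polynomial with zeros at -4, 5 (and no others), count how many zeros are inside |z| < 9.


Step 1: Check each root:
  z = -4: |-4| = 4 < 9
  z = 5: |5| = 5 < 9
Step 2: Count = 2

2


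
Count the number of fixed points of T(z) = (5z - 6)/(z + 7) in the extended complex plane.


Step 1: Fixed points satisfy T(z) = z
Step 2: z^2 + 2z + 6 = 0
Step 3: Discriminant = 2^2 - 4*1*6 = -20
Step 4: Number of fixed points = 2

2


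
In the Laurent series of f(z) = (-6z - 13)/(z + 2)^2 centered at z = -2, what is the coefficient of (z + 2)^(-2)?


Step 1: Write the numerator in powers of (z + 2): -6z - 13 = -6(z + 2) + (-6*(-2) - 13) = -6(z + 2) - 1
Step 2: Divide by (z + 2)^2: f(z) = -(z + 2)^(-2) - 6(z + 2)^(-1)
Step 3: This finite sum is the Laurent series of f about z = -2.
Step 4: Coefficient of (z + 2)^(-2) = -6*(-2) - 13 = -1

-1


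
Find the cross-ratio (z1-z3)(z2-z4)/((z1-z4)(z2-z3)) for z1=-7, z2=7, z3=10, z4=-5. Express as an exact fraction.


Step 1: (z1-z3)(z2-z4) = (-17) * 12 = -204
Step 2: (z1-z4)(z2-z3) = (-2) * (-3) = 6
Step 3: Cross-ratio = -204/6 = -34

-34


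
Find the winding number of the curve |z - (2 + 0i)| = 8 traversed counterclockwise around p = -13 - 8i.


Step 1: Center c = (2, 0), radius = 8
Step 2: |p - c|^2 = (-15)^2 + (-8)^2 = 289
Step 3: r^2 = 64
Step 4: |p-c| > r so winding number = 0

0


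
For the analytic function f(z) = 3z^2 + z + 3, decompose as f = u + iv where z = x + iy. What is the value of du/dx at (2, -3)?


Step 1: f(z) = 3(x+iy)^2 + (x+iy) + 3
Step 2: u = 3(x^2 - y^2) + x + 3
Step 3: u_x = 6x + 1
Step 4: At (2, -3): u_x = 12 + 1 = 13

13


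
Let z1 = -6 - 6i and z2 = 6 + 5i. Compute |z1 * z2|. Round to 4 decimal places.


Step 1: |z1| = sqrt((-6)^2 + (-6)^2) = sqrt(72)
Step 2: |z2| = sqrt(6^2 + 5^2) = sqrt(61)
Step 3: |z1*z2| = |z1|*|z2| = sqrt(72) * sqrt(61) = sqrt(72 * 61) = sqrt(4392)
Step 4: = 66.2722

66.2722


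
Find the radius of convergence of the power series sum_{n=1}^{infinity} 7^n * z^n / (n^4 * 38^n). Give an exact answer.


Step 1: General term a_n = 7^n / (n^4 * 38^n)
Step 2: By the root test, |a_n|^(1/n) = 7 / (n^(4/n) * 38) -> 7/38 as n -> infinity (since n^(4/n) -> 1)
Step 3: R = 1/lim|a_n|^(1/n) = 38/7

38/7


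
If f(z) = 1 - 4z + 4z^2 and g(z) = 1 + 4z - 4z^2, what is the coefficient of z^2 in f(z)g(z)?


Step 1: z^2 term in f*g comes from: (1)*(-4z^2) + (-4z)*(4z) + (4z^2)*(1)
Step 2: = -4 - 16 + 4
Step 3: = -16

-16


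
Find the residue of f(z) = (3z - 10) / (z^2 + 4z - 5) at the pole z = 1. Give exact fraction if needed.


Step 1: Q(z) = z^2 + 4z - 5 = (z - 1)(z + 5)
Step 2: Q'(z) = 2z + 4
Step 3: Q'(1) = 6, P(1) = -7
Step 4: Res = P(1)/Q'(1) = -7/6 = -7/6

-7/6


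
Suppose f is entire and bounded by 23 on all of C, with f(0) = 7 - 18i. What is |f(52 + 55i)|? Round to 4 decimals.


Step 1: By Liouville's theorem, a bounded entire function is constant.
Step 2: f(z) = f(0) = 7 - 18i for all z.
Step 3: |f(w)| = |7 - 18i| = sqrt(49 + 324)
Step 4: = 19.3132

19.3132


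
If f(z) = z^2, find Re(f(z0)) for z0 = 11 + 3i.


Step 1: z0 = 11 + 3i
Step 2: z0^2 = 11^2 - 3^2 + 66i
Step 3: real part = 121 - 9 = 112

112


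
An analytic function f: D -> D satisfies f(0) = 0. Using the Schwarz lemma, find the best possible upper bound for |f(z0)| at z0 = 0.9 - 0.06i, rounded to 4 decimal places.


Step 1: Schwarz lemma: if f: D -> D is analytic with f(0) = 0, then |f(z)| <= |z| for all z in D, and this is sharp (f(z) = z).
Step 2: |z0|^2 = 0.9^2 + (-0.06)^2 = 0.8136
Step 3: |z0| = sqrt(0.8136) = 0.901998
Step 4: Best bound = |z0| = 0.902

0.902


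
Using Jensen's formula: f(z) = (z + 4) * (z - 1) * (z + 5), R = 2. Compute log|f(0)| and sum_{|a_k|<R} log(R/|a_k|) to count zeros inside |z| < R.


Jensen's formula: (1/2pi)*integral log|f(Re^it)|dt = log|f(0)| + sum_{|a_k|<R} log(R/|a_k|)
Step 1: f(0) = 4 * (-1) * 5 = -20
Step 2: log|f(0)| = log|-4| + log|1| + log|-5| = 2.9957
Step 3: Zeros inside |z| < 2: 1
Step 4: Jensen sum = log(2/1) = 0.6931
Step 5: n(R) = number of terms in the Jensen sum = count of zeros inside |z| < 2 = 1

1


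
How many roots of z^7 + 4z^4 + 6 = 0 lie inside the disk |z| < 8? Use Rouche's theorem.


Step 1: On |z| = 8 the three terms have sizes |z^7| = 8^7 = 2097152, |4z^4| = 4*8^4 = 16384, |6| = 6
Step 2: The dominant term is g(z) = z^7; let h(z) = 4z^4 + 6 so f = g + h
Step 3: On |z| = 8: |g| = 2097152 and |h| <= 16384 + 6 = 16390
Step 4: Since 2097152 > 16390, |h| < |g| on |z| = 8, so by Rouche f has the same number of zeros as g inside |z| < 8
Step 5: g(z) = z^7 has 7 zeros (all at the origin) inside |z| < 8. Answer = 7

7


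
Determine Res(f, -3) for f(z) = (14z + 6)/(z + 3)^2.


Step 1: Pole of order 2 at z = -3
Step 2: Res = lim d/dz [(z + 3)^2 * f(z)] as z -> -3
Step 3: (z + 3)^2 * f(z) = 14z + 6
Step 4: d/dz[14z + 6] = 14

14


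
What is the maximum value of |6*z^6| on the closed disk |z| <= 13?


Step 1: On |z| = 13, |f(z)| = 6 * |z|^6 = 6 * 13^6
Step 2: By maximum modulus principle, maximum is on boundary.
Step 3: Maximum = 6 * 4826809 = 28960854

28960854


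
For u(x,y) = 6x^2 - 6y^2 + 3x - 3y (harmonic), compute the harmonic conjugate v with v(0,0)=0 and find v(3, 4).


Step 1: v_x = -u_y = 12y + 3
Step 2: v_y = u_x = 12x + 3
Step 3: v = 12xy + 3x + 3y + C
Step 4: v(0,0) = 0 => C = 0
Step 5: v(3, 4) = 165

165


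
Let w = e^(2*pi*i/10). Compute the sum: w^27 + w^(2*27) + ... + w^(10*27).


Step 1: The sum sum_{j=1}^{n} w^(k*j) equals n if n | k, else 0.
Step 2: Here n = 10, k = 27
Step 3: Does n divide k? 10 | 27 -> False
Step 4: Sum = 0

0


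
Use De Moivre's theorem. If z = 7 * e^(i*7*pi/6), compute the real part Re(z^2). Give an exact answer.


Step 1: By De Moivre's theorem, z^2 = 7^2 * e^(i*2*7*pi/6) = 49 * (cos(7*pi/3) + i*sin(7*pi/3))
Step 2: |z|^2 = 7^2 = 49
Step 3: Reduce the angle mod 2*pi: 7*pi/3 - 2*pi = pi/3
Step 4: cos(pi/3) = 1/2
Step 5: Re(z^2) = 49 * 1/2 = 49/2

49/2


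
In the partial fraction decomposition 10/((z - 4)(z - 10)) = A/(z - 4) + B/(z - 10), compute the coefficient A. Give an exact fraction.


Step 1: Multiply both sides by (z - 4) and set z = 4
Step 2: A = 10 / (4 - 10)
Step 3: A = 10 / (-6)
Step 4: A = -5/3

-5/3


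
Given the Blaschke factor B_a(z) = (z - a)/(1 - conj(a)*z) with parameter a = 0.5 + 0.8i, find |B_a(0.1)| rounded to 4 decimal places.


Step 1: Numerator z0 - a = 0.1 - (0.5 + 0.8i) = -0.4 - 0.8i
Step 2: Denominator 1 - conj(a)*z0 = 1 - (0.5 - 0.8i)*0.1 = 0.95 + 0.08i
Step 3: |z0 - a|^2 = (-0.4)^2 + (-0.8)^2 = 0.8; |1 - conj(a)*z0|^2 = 0.95^2 + 0.08^2 = 0.9089
Step 4: |B_a(0.1)| = sqrt(0.8 / 0.9089) = sqrt(0.880185)
Step 5: = 0.9382

0.9382


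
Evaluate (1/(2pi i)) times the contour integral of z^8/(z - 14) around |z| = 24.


Step 1: f(z) = z^8, a = 14 is inside |z| = 24
Step 2: By Cauchy integral formula: (1/(2pi*i)) * integral = f(a)
Step 3: f(14) = 14^8 = 1475789056

1475789056


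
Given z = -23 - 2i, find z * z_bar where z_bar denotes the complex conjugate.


Step 1: conj(z) = -23 + 2i
Step 2: z * conj(z) = (-23)^2 + (-2)^2
Step 3: = 529 + 4 = 533

533


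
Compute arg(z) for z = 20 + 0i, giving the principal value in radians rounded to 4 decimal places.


Step 1: z = 20 + 0i
Step 2: arg(z) = atan2(0, 20)
Step 3: arg(z) = 0.0

0.0


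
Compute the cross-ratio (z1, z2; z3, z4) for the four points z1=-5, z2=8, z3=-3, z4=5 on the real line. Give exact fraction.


Step 1: (z1-z3)(z2-z4) = (-2) * 3 = -6
Step 2: (z1-z4)(z2-z3) = (-10) * 11 = -110
Step 3: Cross-ratio = 6/110 = 3/55

3/55


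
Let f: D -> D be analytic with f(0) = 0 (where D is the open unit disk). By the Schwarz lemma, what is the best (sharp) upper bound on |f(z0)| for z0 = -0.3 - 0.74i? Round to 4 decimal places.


Step 1: Schwarz lemma: if f: D -> D is analytic with f(0) = 0, then |f(z)| <= |z| for all z in D, and this is sharp (f(z) = z).
Step 2: |z0|^2 = (-0.3)^2 + (-0.74)^2 = 0.6376
Step 3: |z0| = sqrt(0.6376) = 0.798499
Step 4: Best bound = |z0| = 0.7985

0.7985
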